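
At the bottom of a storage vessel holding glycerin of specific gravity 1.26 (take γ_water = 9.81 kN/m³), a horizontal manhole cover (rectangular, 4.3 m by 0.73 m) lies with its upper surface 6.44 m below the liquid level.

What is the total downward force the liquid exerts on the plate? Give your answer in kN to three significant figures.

γ = 1.26 × 9.81 = 12.3606 kN/m³.
The plate is horizontal, so pressure is uniform at p = γ·h = 12.3606 × 6.44 = 79.6023 kN/m².
A = 4.3 × 0.73 = 3.139 m².
F = p·A = 79.6023 × 3.139 = 249.872 kN.

F ≈ 250 kN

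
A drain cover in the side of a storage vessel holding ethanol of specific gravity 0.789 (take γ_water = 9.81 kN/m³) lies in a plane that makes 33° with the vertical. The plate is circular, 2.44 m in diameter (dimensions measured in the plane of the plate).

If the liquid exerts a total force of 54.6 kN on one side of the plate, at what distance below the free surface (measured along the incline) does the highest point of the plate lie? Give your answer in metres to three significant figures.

γ = 0.789 × 9.81 = 7.74009 kN/m³.
A = π(1.22)² = 4.67595 m².
From F = γ·h_c·A, the centroid depth is h_c = 54.6/(7.74009 × 4.67595) = 1.50861 m.
The plate makes 33° with the vertical, i.e. θ = 90° − 33° = 57° to the horizontal. Measuring y along the incline from the free-surface line, vertical depth h = y·sinθ with sinθ = 0.838671.
Along the incline, y_c = h_c/sinθ = 1.50861/0.838671 = 1.79881 m.
The centroid is at the centre, 1.22 m below the top of the plate, so the highest point sits at y_top = 1.79881 − 1.22 = 0.57881 m along the incline.

y_top ≈ 0.579 m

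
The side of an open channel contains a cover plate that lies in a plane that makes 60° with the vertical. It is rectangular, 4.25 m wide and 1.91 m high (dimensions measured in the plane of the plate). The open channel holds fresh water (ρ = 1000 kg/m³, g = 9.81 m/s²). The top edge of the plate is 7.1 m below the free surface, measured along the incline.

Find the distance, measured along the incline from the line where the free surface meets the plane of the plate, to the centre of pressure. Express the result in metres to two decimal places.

y_p = 8.09 m

γ = ρg = 1000 × 9.81 = 9810 N/m³ = 9.81 kN/m³.
The plate makes 60° with the vertical, i.e. θ = 90° − 60° = 30° to the horizontal. Measuring y along the incline from the free-surface line, vertical depth h = y·sinθ with sinθ = 0.500000.
The centroid lies 1.91/2 = 0.955 m below the top edge, so y_c = 7.1 + 0.955 = 8.055 m and h_c = 8.055 × 0.500000 = 4.0275 m.
A = 4.25 × 1.91 = 8.1175 m².
Resultant F = γ·h_c·A = 9.81 × 4.0275 × 8.1175 = 320.721 kN.
I_c = b·h³/12 = 4.25 × 1.91³/12 = 2.46779 m⁴.
Centre of pressure: y_p = y_c + I_c/(y_c·A) = 8.055 + 2.46779/(8.055 × 8.1175) = 8.055 + 0.0377416 = 8.09274 m along the plane.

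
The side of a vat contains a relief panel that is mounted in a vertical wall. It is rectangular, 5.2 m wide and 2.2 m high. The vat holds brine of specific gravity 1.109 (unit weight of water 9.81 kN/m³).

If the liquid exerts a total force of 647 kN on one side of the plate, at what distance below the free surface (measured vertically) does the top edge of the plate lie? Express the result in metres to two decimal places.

d_top ≈ 4.10 m

γ = 1.109 × 9.81 = 10.87929 kN/m³.
A = 5.2 × 2.2 = 11.44 m².
From F = γ·h_c·A, the centroid depth is h_c = 647/(10.87929 × 11.44) = 5.1985 m.
The centroid lies 2.2/2 = 1.1 m below the top edge, so the top edge sits at h_top = 5.1985 − 1.1 = 4.0985 m below the surface.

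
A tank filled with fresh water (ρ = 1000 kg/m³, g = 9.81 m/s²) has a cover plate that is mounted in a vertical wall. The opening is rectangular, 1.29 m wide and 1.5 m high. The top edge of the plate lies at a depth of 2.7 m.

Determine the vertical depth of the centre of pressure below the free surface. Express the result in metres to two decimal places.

γ = ρg = 1000 × 9.81 = 9810 N/m³ = 9.81 kN/m³.
The centroid lies 1.5/2 = 0.75 m below the top edge, so the centroid depth is h_c = 2.7 + 0.75 = 3.45 m.
A = 1.29 × 1.5 = 1.935 m².
Resultant F = γ·h_c·A = 9.81 × 3.45 × 1.935 = 65.4891 kN.
I_c = b·h³/12 = 1.29 × 1.5³/12 = 0.362812 m⁴.
Centre of pressure: y_p = y_c + I_c/(y_c·A) = 3.45 + 0.362812/(3.45 × 1.935) = 3.45 + 0.0543478 = 3.50435 m along the plane.

h_p = 3.50 m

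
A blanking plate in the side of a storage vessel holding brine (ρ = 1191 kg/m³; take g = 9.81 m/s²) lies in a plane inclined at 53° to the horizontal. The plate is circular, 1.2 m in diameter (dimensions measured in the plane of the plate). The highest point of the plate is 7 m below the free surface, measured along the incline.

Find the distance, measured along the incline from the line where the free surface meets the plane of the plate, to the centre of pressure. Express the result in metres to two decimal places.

γ = ρg = 1191 × 9.81 / 1000 = 11.68371 kN/m³.
Let θ = 53° be the plate's angle to the horizontal; measure y along the incline from where the plane meets the free surface. Vertical depth h = y·sinθ with sinθ = 0.798636.
The centroid is at the centre, 0.6 m below the top of the plate, so y_c = 7 + 0.6 = 7.6 m and h_c = 7.6 × 0.798636 = 6.06963 m.
A = π(0.6)² = 1.13097 m².
Resultant F = γ·h_c·A = 11.68371 × 6.06963 × 1.13097 = 80.2036 kN.
I_c = πr⁴/4 = π × 0.6⁴/4 = 0.101788 m⁴.
Centre of pressure: y_p = y_c + I_c/(y_c·A) = 7.6 + 0.101788/(7.6 × 1.13097) = 7.6 + 0.0118422 = 7.61184 m along the plane.

y_p = 7.61 m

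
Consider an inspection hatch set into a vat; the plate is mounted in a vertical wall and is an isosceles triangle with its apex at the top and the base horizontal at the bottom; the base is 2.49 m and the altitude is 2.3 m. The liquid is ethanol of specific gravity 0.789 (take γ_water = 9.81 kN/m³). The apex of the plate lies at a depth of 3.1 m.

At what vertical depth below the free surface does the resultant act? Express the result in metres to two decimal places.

h_p = 4.70 m

γ = 0.789 × 9.81 = 7.74009 kN/m³.
With the apex up, the centroid sits 2h/3 = 2 × 2.3/3 = 1.53333 m below the apex, so the centroid depth is h_c = 3.1 + 1.53333 = 4.63333 m.
A = ½ × 2.49 × 2.3 = 2.8635 m².
Resultant F = γ·h_c·A = 7.74009 × 4.63333 × 2.8635 = 102.692 kN.
I_c = b·h³/36 = 2.49 × 2.3³/36 = 0.841551 m⁴.
Centre of pressure: y_p = y_c + I_c/(y_c·A) = 4.63333 + 0.841551/(4.63333 × 2.8635) = 4.63333 + 0.0634293 = 4.69676 m along the plane.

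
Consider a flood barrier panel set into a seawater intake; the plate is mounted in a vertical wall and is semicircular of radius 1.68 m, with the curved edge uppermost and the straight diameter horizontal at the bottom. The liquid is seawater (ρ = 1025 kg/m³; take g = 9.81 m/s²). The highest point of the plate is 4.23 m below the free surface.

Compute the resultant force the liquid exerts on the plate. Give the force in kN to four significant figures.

F ≈ 231.7 kN

γ = ρg = 1025 × 9.81 / 1000 = 10.05525 kN/m³.
The centroid lies 4r/(3π) = 0.713014 m above the diameter, so r − 4r/(3π) = 1.68 − 0.713014 = 0.966986 m below the topmost point, so the centroid depth is h_c = 4.23 + 0.966986 = 5.19699 m.
A = πr²/2 = π × 1.68²/2 = 4.43342 m².
Resultant F = γ·h_c·A = 10.05525 × 5.19699 × 4.43342 = 231.677 kN.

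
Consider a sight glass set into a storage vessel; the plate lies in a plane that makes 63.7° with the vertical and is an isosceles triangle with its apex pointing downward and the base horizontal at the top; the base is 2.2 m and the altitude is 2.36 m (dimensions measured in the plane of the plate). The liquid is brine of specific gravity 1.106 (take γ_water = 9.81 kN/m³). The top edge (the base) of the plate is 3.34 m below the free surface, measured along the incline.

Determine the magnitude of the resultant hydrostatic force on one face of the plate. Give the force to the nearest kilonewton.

F ≈ 51 kN

γ = 1.106 × 9.81 = 10.84986 kN/m³.
The plate makes 63.7° with the vertical, i.e. θ = 90° − 63.7° = 26.3° to the horizontal. Measuring y along the incline from the free-surface line, vertical depth h = y·sinθ with sinθ = 0.443071.
With the apex down, the centroid sits h/3 = 2.36/3 = 0.786667 m below the base (the top edge), so y_c = 3.34 + 0.786667 = 4.12667 m and h_c = 4.12667 × 0.443071 = 1.82841 m.
A = ½ × 2.2 × 2.36 = 2.596 m².
Resultant F = γ·h_c·A = 10.84986 × 1.82841 × 2.596 = 51.4994 kN.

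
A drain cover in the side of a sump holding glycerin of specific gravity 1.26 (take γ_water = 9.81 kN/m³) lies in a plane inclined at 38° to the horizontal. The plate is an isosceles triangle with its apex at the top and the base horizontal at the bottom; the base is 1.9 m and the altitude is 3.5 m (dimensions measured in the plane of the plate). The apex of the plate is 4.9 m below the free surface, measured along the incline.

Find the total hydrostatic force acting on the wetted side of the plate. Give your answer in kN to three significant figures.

F ≈ 183 kN

γ = 1.26 × 9.81 = 12.3606 kN/m³.
Let θ = 38° be the plate's angle to the horizontal; measure y along the incline from where the plane meets the free surface. Vertical depth h = y·sinθ with sinθ = 0.615661.
With the apex up, the centroid sits 2h/3 = 2 × 3.5/3 = 2.33333 m below the apex, so y_c = 4.9 + 2.33333 = 7.23333 m and h_c = 7.23333 × 0.615661 = 4.45328 m.
A = ½ × 1.9 × 3.5 = 3.325 m².
Resultant F = γ·h_c·A = 12.3606 × 4.45328 × 3.325 = 183.025 kN.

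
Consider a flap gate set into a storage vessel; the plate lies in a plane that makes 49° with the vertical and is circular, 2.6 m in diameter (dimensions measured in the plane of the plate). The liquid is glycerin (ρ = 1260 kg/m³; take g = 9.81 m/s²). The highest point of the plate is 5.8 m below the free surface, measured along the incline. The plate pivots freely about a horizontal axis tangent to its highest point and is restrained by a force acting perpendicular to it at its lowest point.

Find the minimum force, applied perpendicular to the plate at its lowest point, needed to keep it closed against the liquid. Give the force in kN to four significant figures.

P ≈ 159.8 kN

γ = ρg = 1260 × 9.81 / 1000 = 12.3606 kN/m³.
The plate makes 49° with the vertical, i.e. θ = 90° − 49° = 41° to the horizontal. Measuring y along the incline from the free-surface line, vertical depth h = y·sinθ with sinθ = 0.656059.
The centroid is at the centre, 1.3 m below the top of the plate, so y_c = 5.8 + 1.3 = 7.1 m and h_c = 7.1 × 0.656059 = 4.65802 m.
A = π(1.3)² = 5.30929 m².
Resultant F = γ·h_c·A = 12.3606 × 4.65802 × 5.30929 = 305.687 kN.
I_c = πr⁴/4 = π × 1.3⁴/4 = 2.24318 m⁴.
Centre of pressure: y_p = y_c + I_c/(y_c·A) = 7.1 + 2.24318/(7.1 × 5.30929) = 7.1 + 0.0595072 = 7.15951 m along the plane.
The resultant acts 1.3 + 0.0595072 = 1.35951 m (along the plate) below the hinge at the top edge, so the moment about the hinge is M = F × 1.35951 = 305.687 × 1.35951 = 415.585 kN·m.
A normal force at the bottom, 2.6 m from the hinge, must supply this moment: P = 415.585/2.6 = 159.84 kN.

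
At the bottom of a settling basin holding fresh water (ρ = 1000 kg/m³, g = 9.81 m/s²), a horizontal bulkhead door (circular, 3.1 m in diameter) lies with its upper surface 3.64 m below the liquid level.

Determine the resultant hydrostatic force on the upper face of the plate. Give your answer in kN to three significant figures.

γ = ρg = 1000 × 9.81 = 9810 N/m³ = 9.81 kN/m³.
The plate is horizontal, so pressure is uniform at p = γ·h = 9.81 × 3.64 = 35.7084 kN/m².
A = π(1.55)² = 7.54768 m².
F = p·A = 35.7084 × 7.54768 = 269.516 kN.

F ≈ 270 kN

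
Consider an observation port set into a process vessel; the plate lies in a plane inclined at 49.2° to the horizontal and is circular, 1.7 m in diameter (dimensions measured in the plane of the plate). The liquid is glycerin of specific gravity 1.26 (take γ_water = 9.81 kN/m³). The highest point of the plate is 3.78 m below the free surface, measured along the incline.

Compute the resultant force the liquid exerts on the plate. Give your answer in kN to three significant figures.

F ≈ 98.3 kN

γ = 1.26 × 9.81 = 12.3606 kN/m³.
Let θ = 49.2° be the plate's angle to the horizontal; measure y along the incline from where the plane meets the free surface. Vertical depth h = y·sinθ with sinθ = 0.756995.
The centroid is at the centre, 0.85 m below the top of the plate, so y_c = 3.78 + 0.85 = 4.63 m and h_c = 4.63 × 0.756995 = 3.50489 m.
A = π(0.85)² = 2.2698 m².
Resultant F = γ·h_c·A = 12.3606 × 3.50489 × 2.2698 = 98.3335 kN.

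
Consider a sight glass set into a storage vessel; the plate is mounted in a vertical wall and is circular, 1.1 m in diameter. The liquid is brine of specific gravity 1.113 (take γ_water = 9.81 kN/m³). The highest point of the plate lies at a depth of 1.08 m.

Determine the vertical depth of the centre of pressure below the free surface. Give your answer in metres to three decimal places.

γ = 1.113 × 9.81 = 10.91853 kN/m³.
The centroid is at the centre, 0.55 m below the top of the plate, so the centroid depth is h_c = 1.08 + 0.55 = 1.63 m.
A = π(0.55)² = 0.950332 m².
Resultant F = γ·h_c·A = 10.91853 × 1.63 × 0.950332 = 16.9133 kN.
I_c = πr⁴/4 = π × 0.55⁴/4 = 0.0718688 m⁴.
Centre of pressure: y_p = y_c + I_c/(y_c·A) = 1.63 + 0.0718688/(1.63 × 0.950332) = 1.63 + 0.0463957 = 1.6764 m along the plane.

h_p = 1.676 m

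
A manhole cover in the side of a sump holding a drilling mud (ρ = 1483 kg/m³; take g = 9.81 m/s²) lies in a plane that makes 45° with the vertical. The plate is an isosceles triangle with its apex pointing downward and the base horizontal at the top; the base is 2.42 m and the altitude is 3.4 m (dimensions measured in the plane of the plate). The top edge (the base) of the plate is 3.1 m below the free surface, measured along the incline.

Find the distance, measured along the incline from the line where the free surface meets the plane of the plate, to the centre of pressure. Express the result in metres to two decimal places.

y_p = 4.39 m

γ = ρg = 1483 × 9.81 / 1000 = 14.54823 kN/m³.
The plate makes 45° with the vertical, i.e. θ = 90° − 45° = 45° to the horizontal. Measuring y along the incline from the free-surface line, vertical depth h = y·sinθ with sinθ = 0.707107.
With the apex down, the centroid sits h/3 = 3.4/3 = 1.13333 m below the base (the top edge), so y_c = 3.1 + 1.13333 = 4.23333 m and h_c = 4.23333 × 0.707107 = 2.99342 m.
A = ½ × 2.42 × 3.4 = 4.114 m².
Resultant F = γ·h_c·A = 14.54823 × 2.99342 × 4.114 = 179.16 kN.
I_c = b·h³/36 = 2.42 × 3.4³/36 = 2.6421 m⁴.
Centre of pressure: y_p = y_c + I_c/(y_c·A) = 4.23333 + 2.6421/(4.23333 × 4.114) = 4.23333 + 0.151706 = 4.38504 m along the plane.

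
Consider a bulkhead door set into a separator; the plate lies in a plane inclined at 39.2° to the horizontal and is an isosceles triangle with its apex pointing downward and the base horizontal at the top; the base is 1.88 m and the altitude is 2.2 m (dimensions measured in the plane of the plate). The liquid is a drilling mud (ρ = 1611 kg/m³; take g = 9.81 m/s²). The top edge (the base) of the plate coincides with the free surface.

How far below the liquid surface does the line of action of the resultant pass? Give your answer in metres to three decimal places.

γ = ρg = 1611 × 9.81 / 1000 = 15.80391 kN/m³.
Let θ = 39.2° be the plate's angle to the horizontal; measure y along the incline from where the plane meets the free surface. Vertical depth h = y·sinθ with sinθ = 0.632029.
With the apex down, the centroid sits h/3 = 2.2/3 = 0.733333 m below the base (the top edge), so y_c = 0.733333 m and h_c = 0.733333 × 0.632029 = 0.463488 m.
A = ½ × 1.88 × 2.2 = 2.068 m².
Resultant F = γ·h_c·A = 15.80391 × 0.463488 × 2.068 = 15.1479 kN.
I_c = b·h³/36 = 1.88 × 2.2³/36 = 0.556062 m⁴.
Centre of pressure: y_p = y_c + I_c/(y_c·A) = 0.733333 + 0.556062/(0.733333 × 2.068) = 0.733333 + 0.366667 = 1.1 m along the plane.
Vertically, h_p = y_p·sinθ = 1.1 × 0.632029 = 0.695232 m.

h_p = 0.695 m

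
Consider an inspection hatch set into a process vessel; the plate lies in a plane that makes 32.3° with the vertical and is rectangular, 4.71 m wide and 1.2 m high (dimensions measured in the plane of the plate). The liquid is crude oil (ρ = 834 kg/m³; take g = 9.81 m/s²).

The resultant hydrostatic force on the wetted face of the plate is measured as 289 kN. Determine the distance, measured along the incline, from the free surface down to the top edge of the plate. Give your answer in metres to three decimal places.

y_top ≈ 6.794 m

γ = ρg = 834 × 9.81 / 1000 = 8.18154 kN/m³.
A = 4.71 × 1.2 = 5.652 m².
From F = γ·h_c·A, the centroid depth is h_c = 289/(8.18154 × 5.652) = 6.24972 m.
The plate makes 32.3° with the vertical, i.e. θ = 90° − 32.3° = 57.7° to the horizontal. Measuring y along the incline from the free-surface line, vertical depth h = y·sinθ with sinθ = 0.845262.
Along the incline, y_c = h_c/sinθ = 6.24972/0.845262 = 7.39383 m.
The centroid lies 1.2/2 = 0.6 m below the top edge, so the top edge sits at y_top = 7.39383 − 0.6 = 6.79383 m along the incline.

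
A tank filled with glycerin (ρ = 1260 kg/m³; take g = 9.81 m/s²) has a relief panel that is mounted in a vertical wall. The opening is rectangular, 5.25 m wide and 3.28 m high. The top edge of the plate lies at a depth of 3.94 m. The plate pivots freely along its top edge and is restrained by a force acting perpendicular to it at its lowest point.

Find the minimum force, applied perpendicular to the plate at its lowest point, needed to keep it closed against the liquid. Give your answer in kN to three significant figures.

P ≈ 652 kN

γ = ρg = 1260 × 9.81 / 1000 = 12.3606 kN/m³.
The centroid lies 3.28/2 = 1.64 m below the top edge, so the centroid depth is h_c = 3.94 + 1.64 = 5.58 m.
A = 5.25 × 3.28 = 17.22 m².
Resultant F = γ·h_c·A = 12.3606 × 5.58 × 17.22 = 1187.7 kN.
I_c = b·h³/12 = 5.25 × 3.28³/12 = 15.4383 m⁴.
Centre of pressure: y_p = y_c + I_c/(y_c·A) = 5.58 + 15.4383/(5.58 × 17.22) = 5.58 + 0.160669 = 5.74067 m along the plane.
The resultant acts 1.64 + 0.160669 = 1.80067 m (along the plate) below the hinge at the top edge, so the moment about the hinge is M = F × 1.80067 = 1187.7 × 1.80067 = 2138.66 kN·m.
A normal force at the bottom, 3.28 m from the hinge, must supply this moment: P = 2138.66/3.28 = 652.03 kN.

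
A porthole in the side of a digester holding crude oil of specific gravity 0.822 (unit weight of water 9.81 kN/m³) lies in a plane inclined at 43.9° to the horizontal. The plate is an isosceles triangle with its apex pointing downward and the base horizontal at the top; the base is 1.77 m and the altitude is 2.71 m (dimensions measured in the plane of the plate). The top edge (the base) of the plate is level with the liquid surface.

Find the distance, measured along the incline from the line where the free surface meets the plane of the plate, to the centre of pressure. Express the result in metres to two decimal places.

y_p = 1.36 m

γ = 0.822 × 9.81 = 8.06382 kN/m³.
Let θ = 43.9° be the plate's angle to the horizontal; measure y along the incline from where the plane meets the free surface. Vertical depth h = y·sinθ with sinθ = 0.693402.
With the apex down, the centroid sits h/3 = 2.71/3 = 0.903333 m below the base (the top edge), so y_c = 0.903333 m and h_c = 0.903333 × 0.693402 = 0.626373 m.
A = ½ × 1.77 × 2.71 = 2.39835 m².
Resultant F = γ·h_c·A = 8.06382 × 0.626373 × 2.39835 = 12.114 kN.
I_c = b·h³/36 = 1.77 × 2.71³/36 = 0.97854 m⁴.
Centre of pressure: y_p = y_c + I_c/(y_c·A) = 0.903333 + 0.97854/(0.903333 × 2.39835) = 0.903333 + 0.451667 = 1.355 m along the plane.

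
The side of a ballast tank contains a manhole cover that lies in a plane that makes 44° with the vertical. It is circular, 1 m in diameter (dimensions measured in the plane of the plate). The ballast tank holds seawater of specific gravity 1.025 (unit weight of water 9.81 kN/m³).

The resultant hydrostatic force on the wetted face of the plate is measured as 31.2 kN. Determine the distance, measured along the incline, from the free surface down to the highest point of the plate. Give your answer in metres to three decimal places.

γ = 1.025 × 9.81 = 10.05525 kN/m³.
A = π(0.5)² = 0.785398 m².
From F = γ·h_c·A, the centroid depth is h_c = 31.2/(10.05525 × 0.785398) = 3.95068 m.
The plate makes 44° with the vertical, i.e. θ = 90° − 44° = 46° to the horizontal. Measuring y along the incline from the free-surface line, vertical depth h = y·sinθ with sinθ = 0.719340.
Along the incline, y_c = h_c/sinθ = 3.95068/0.719340 = 5.49209 m.
The centroid is at the centre, 0.5 m below the top of the plate, so the highest point sits at y_top = 5.49209 − 0.5 = 4.99209 m along the incline.

y_top ≈ 4.992 m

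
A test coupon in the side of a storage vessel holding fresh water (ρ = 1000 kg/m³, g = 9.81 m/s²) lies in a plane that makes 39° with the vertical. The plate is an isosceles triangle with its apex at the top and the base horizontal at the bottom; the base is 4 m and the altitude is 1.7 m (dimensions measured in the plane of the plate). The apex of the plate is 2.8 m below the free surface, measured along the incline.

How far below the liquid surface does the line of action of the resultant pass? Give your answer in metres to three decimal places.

γ = ρg = 1000 × 9.81 = 9810 N/m³ = 9.81 kN/m³.
The plate makes 39° with the vertical, i.e. θ = 90° − 39° = 51° to the horizontal. Measuring y along the incline from the free-surface line, vertical depth h = y·sinθ with sinθ = 0.777146.
With the apex up, the centroid sits 2h/3 = 2 × 1.7/3 = 1.13333 m below the apex, so y_c = 2.8 + 1.13333 = 3.93333 m and h_c = 3.93333 × 0.777146 = 3.05677 m.
A = ½ × 4 × 1.7 = 3.4 m².
Resultant F = γ·h_c·A = 9.81 × 3.05677 × 3.4 = 101.956 kN.
I_c = b·h³/36 = 4 × 1.7³/36 = 0.545889 m⁴.
Centre of pressure: y_p = y_c + I_c/(y_c·A) = 3.93333 + 0.545889/(3.93333 × 3.4) = 3.93333 + 0.0408193 = 3.97415 m along the plane.
Vertically, h_p = y_p·sinθ = 3.97415 × 0.777146 = 3.08849 m.

h_p = 3.088 m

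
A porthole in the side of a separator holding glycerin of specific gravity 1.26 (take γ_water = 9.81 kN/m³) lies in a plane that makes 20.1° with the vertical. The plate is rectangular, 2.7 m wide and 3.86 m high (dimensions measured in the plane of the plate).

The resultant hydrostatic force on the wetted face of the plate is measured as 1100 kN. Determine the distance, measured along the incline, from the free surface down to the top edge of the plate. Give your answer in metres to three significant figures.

γ = 1.26 × 9.81 = 12.3606 kN/m³.
A = 2.7 × 3.86 = 10.422 m².
From F = γ·h_c·A, the centroid depth is h_c = 1100/(12.3606 × 10.422) = 8.5389 m.
The plate makes 20.1° with the vertical, i.e. θ = 90° − 20.1° = 69.9° to the horizontal. Measuring y along the incline from the free-surface line, vertical depth h = y·sinθ with sinθ = 0.939094.
Along the incline, y_c = h_c/sinθ = 8.5389/0.939094 = 9.0927 m.
The centroid lies 3.86/2 = 1.93 m below the top edge, so the top edge sits at y_top = 9.0927 − 1.93 = 7.1627 m along the incline.

y_top ≈ 7.16 m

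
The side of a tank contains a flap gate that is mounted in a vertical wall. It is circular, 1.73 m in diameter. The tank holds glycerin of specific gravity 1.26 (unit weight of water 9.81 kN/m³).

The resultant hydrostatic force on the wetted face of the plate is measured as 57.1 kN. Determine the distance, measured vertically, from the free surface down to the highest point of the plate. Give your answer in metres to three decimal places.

γ = 1.26 × 9.81 = 12.3606 kN/m³.
A = π(0.865)² = 2.35062 m².
From F = γ·h_c·A, the centroid depth is h_c = 57.1/(12.3606 × 2.35062) = 1.96523 m.
The centroid is at the centre, 0.865 m below the top of the plate, so the highest point sits at h_top = 1.96523 − 0.865 = 1.10023 m below the surface.

d_top ≈ 1.100 m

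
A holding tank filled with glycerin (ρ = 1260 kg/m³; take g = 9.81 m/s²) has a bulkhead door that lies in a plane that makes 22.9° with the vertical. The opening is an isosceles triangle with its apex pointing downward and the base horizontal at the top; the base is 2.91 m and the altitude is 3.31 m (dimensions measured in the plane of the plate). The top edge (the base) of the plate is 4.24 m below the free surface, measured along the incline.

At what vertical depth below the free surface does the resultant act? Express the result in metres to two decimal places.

h_p = 5.03 m

γ = ρg = 1260 × 9.81 / 1000 = 12.3606 kN/m³.
The plate makes 22.9° with the vertical, i.e. θ = 90° − 22.9° = 67.1° to the horizontal. Measuring y along the incline from the free-surface line, vertical depth h = y·sinθ with sinθ = 0.921185.
With the apex down, the centroid sits h/3 = 3.31/3 = 1.10333 m below the base (the top edge), so y_c = 4.24 + 1.10333 = 5.34333 m and h_c = 5.34333 × 0.921185 = 4.9222 m.
A = ½ × 2.91 × 3.31 = 4.81605 m².
Resultant F = γ·h_c·A = 12.3606 × 4.9222 × 4.81605 = 293.015 kN.
I_c = b·h³/36 = 2.91 × 3.31³/36 = 2.9314 m⁴.
Centre of pressure: y_p = y_c + I_c/(y_c·A) = 5.34333 + 2.9314/(5.34333 × 4.81605) = 5.34333 + 0.113913 = 5.45724 m along the plane.
Vertically, h_p = y_p·sinθ = 5.45724 × 0.921185 = 5.02713 m.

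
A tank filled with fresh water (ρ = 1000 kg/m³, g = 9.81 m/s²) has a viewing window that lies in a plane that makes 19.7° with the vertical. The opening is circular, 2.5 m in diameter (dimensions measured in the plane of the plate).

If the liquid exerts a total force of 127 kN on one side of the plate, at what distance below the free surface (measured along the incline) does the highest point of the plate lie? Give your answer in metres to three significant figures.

y_top ≈ 1.55 m

γ = ρg = 1000 × 9.81 = 9810 N/m³ = 9.81 kN/m³.
A = π(1.25)² = 4.90874 m².
From F = γ·h_c·A, the centroid depth is h_c = 127/(9.81 × 4.90874) = 2.63733 m.
The plate makes 19.7° with the vertical, i.e. θ = 90° − 19.7° = 70.3° to the horizontal. Measuring y along the incline from the free-surface line, vertical depth h = y·sinθ with sinθ = 0.941471.
Along the incline, y_c = h_c/sinθ = 2.63733/0.941471 = 2.80129 m.
The centroid is at the centre, 1.25 m below the top of the plate, so the highest point sits at y_top = 2.80129 − 1.25 = 1.55129 m along the incline.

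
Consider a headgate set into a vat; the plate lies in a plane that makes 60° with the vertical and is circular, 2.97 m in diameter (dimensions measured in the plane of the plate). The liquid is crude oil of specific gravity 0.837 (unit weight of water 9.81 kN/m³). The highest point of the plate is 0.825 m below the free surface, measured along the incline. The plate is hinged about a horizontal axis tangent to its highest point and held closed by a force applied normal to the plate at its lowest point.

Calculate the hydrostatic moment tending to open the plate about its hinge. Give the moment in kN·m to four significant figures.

M ≈ 113.2 kN·m

γ = 0.837 × 9.81 = 8.21097 kN/m³.
The plate makes 60° with the vertical, i.e. θ = 90° − 60° = 30° to the horizontal. Measuring y along the incline from the free-surface line, vertical depth h = y·sinθ with sinθ = 0.500000.
The centroid is at the centre, 1.485 m below the top of the plate, so y_c = 0.825 + 1.485 = 2.31 m and h_c = 2.31 × 0.500000 = 1.155 m.
A = π(1.485)² = 6.92792 m².
Resultant F = γ·h_c·A = 8.21097 × 1.155 × 6.92792 = 65.7021 kN.
I_c = πr⁴/4 = π × 1.485⁴/4 = 3.8194 m⁴.
Centre of pressure: y_p = y_c + I_c/(y_c·A) = 2.31 + 3.8194/(2.31 × 6.92792) = 2.31 + 0.23866 = 2.54866 m along the plane.
The resultant acts 1.485 + 0.23866 = 1.72366 m (along the plate) below the hinge at the top edge, so the moment about the hinge is M = F × 1.72366 = 65.7021 × 1.72366 = 113.248 kN·m.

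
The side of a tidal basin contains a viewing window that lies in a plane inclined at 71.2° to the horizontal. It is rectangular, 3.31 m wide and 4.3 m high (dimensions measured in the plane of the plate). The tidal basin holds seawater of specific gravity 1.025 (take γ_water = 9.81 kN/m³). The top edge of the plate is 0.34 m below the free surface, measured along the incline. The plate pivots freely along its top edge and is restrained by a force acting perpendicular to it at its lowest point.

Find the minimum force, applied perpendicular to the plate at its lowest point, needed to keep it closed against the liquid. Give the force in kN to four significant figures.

γ = 1.025 × 9.81 = 10.05525 kN/m³.
Let θ = 71.2° be the plate's angle to the horizontal; measure y along the incline from where the plane meets the free surface. Vertical depth h = y·sinθ with sinθ = 0.946649.
The centroid lies 4.3/2 = 2.15 m below the top edge, so y_c = 0.34 + 2.15 = 2.49 m and h_c = 2.49 × 0.946649 = 2.35716 m.
A = 3.31 × 4.3 = 14.233 m².
Resultant F = γ·h_c·A = 10.05525 × 2.35716 × 14.233 = 337.348 kN.
I_c = b·h³/12 = 3.31 × 4.3³/12 = 21.9307 m⁴.
Centre of pressure: y_p = y_c + I_c/(y_c·A) = 2.49 + 21.9307/(2.49 × 14.233) = 2.49 + 0.618809 = 3.10881 m along the plane.
The resultant acts 2.15 + 0.618809 = 2.76881 m (along the plate) below the hinge at the top edge, so the moment about the hinge is M = F × 2.76881 = 337.348 × 2.76881 = 934.053 kN·m.
A normal force at the bottom, 4.3 m from the hinge, must supply this moment: P = 934.053/4.3 = 217.222 kN.

P ≈ 217.2 kN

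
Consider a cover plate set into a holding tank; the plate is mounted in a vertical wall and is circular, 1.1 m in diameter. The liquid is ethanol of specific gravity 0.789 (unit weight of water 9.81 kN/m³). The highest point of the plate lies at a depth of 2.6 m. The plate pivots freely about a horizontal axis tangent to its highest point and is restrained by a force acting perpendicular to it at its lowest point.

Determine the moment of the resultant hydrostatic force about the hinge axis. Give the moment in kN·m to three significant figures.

M ≈ 13.3 kN·m

γ = 0.789 × 9.81 = 7.74009 kN/m³.
The centroid is at the centre, 0.55 m below the top of the plate, so the centroid depth is h_c = 2.6 + 0.55 = 3.15 m.
A = π(0.55)² = 0.950332 m².
Resultant F = γ·h_c·A = 7.74009 × 3.15 × 0.950332 = 23.1703 kN.
I_c = πr⁴/4 = π × 0.55⁴/4 = 0.0718688 m⁴.
Centre of pressure: y_p = y_c + I_c/(y_c·A) = 3.15 + 0.0718688/(3.15 × 0.950332) = 3.15 + 0.0240079 = 3.17401 m along the plane.
The resultant acts 0.55 + 0.0240079 = 0.574008 m (along the plate) below the hinge at the top edge, so the moment about the hinge is M = F × 0.574008 = 23.1703 × 0.574008 = 13.2999 kN·m.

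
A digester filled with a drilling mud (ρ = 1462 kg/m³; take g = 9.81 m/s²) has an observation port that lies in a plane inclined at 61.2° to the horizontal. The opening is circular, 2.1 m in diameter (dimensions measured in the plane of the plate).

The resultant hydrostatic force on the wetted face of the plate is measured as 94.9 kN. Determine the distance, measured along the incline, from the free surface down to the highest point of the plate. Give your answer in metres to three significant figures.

γ = ρg = 1462 × 9.81 / 1000 = 14.34222 kN/m³.
A = π(1.05)² = 3.46361 m².
From F = γ·h_c·A, the centroid depth is h_c = 94.9/(14.34222 × 3.46361) = 1.91038 m.
Let θ = 61.2° be the plate's angle to the horizontal; measure y along the incline from where the plane meets the free surface. Vertical depth h = y·sinθ with sinθ = 0.876307.
Along the incline, y_c = h_c/sinθ = 1.91038/0.876307 = 2.18004 m.
The centroid is at the centre, 1.05 m below the top of the plate, so the highest point sits at y_top = 2.18004 − 1.05 = 1.13004 m along the incline.

y_top ≈ 1.13 m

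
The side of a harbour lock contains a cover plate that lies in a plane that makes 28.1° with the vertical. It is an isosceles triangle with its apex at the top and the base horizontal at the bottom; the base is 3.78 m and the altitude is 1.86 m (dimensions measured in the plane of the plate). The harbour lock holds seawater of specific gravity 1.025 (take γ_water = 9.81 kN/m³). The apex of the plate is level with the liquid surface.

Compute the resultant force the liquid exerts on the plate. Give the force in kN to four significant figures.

γ = 1.025 × 9.81 = 10.05525 kN/m³.
The plate makes 28.1° with the vertical, i.e. θ = 90° − 28.1° = 61.9° to the horizontal. Measuring y along the incline from the free-surface line, vertical depth h = y·sinθ with sinθ = 0.882127.
With the apex up, the centroid sits 2h/3 = 2 × 1.86/3 = 1.24 m below the apex, so y_c = 1.24 m and h_c = 1.24 × 0.882127 = 1.09384 m.
A = ½ × 3.78 × 1.86 = 3.5154 m².
Resultant F = γ·h_c·A = 10.05525 × 1.09384 × 3.5154 = 38.6653 kN.

F ≈ 38.67 kN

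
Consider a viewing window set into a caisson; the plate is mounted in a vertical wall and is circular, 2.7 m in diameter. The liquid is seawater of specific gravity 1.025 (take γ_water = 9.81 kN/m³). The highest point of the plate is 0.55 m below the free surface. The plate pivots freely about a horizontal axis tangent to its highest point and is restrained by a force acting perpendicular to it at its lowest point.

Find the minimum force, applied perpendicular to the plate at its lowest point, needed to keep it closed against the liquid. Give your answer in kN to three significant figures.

γ = 1.025 × 9.81 = 10.05525 kN/m³.
The centroid is at the centre, 1.35 m below the top of the plate, so the centroid depth is h_c = 0.55 + 1.35 = 1.9 m.
A = π(1.35)² = 5.72555 m².
Resultant F = γ·h_c·A = 10.05525 × 1.9 × 5.72555 = 109.386 kN.
I_c = πr⁴/4 = π × 1.35⁴/4 = 2.6087 m⁴.
Centre of pressure: y_p = y_c + I_c/(y_c·A) = 1.9 + 2.6087/(1.9 × 5.72555) = 1.9 + 0.239802 = 2.1398 m along the plane.
The resultant acts 1.35 + 0.239802 = 1.5898 m (along the plate) below the hinge at the top edge, so the moment about the hinge is M = F × 1.5898 = 109.386 × 1.5898 = 173.902 kN·m.
A normal force at the bottom, 2.7 m from the hinge, must supply this moment: P = 173.902/2.7 = 64.4081 kN.

P ≈ 64.4 kN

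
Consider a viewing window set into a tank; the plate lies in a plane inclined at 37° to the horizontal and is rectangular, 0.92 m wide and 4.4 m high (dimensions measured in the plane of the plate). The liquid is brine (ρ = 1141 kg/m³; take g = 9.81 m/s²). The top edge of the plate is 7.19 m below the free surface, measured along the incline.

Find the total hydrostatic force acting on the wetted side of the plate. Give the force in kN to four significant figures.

γ = ρg = 1141 × 9.81 / 1000 = 11.19321 kN/m³.
Let θ = 37° be the plate's angle to the horizontal; measure y along the incline from where the plane meets the free surface. Vertical depth h = y·sinθ with sinθ = 0.601815.
The centroid lies 4.4/2 = 2.2 m below the top edge, so y_c = 7.19 + 2.2 = 9.39 m and h_c = 9.39 × 0.601815 = 5.65104 m.
A = 0.92 × 4.4 = 4.048 m².
Resultant F = γ·h_c·A = 11.19321 × 5.65104 × 4.048 = 256.049 kN.

F ≈ 256.0 kN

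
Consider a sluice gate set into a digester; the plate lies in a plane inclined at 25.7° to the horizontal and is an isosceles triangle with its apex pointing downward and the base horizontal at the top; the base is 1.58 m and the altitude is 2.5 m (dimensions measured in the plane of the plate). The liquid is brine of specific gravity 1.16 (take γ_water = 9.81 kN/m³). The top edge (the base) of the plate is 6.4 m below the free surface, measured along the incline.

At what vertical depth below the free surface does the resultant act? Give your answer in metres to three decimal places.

h_p = 3.158 m

γ = 1.16 × 9.81 = 11.3796 kN/m³.
Let θ = 25.7° be the plate's angle to the horizontal; measure y along the incline from where the plane meets the free surface. Vertical depth h = y·sinθ with sinθ = 0.433659.
With the apex down, the centroid sits h/3 = 2.5/3 = 0.833333 m below the base (the top edge), so y_c = 6.4 + 0.833333 = 7.23333 m and h_c = 7.23333 × 0.433659 = 3.1368 m.
A = ½ × 1.58 × 2.5 = 1.975 m².
Resultant F = γ·h_c·A = 11.3796 × 3.1368 × 1.975 = 70.4987 kN.
I_c = b·h³/36 = 1.58 × 2.5³/36 = 0.685764 m⁴.
Centre of pressure: y_p = y_c + I_c/(y_c·A) = 7.23333 + 0.685764/(7.23333 × 1.975) = 7.23333 + 0.0480031 = 7.28133 m along the plane.
Vertically, h_p = y_p·sinθ = 7.28133 × 0.433659 = 3.15761 m.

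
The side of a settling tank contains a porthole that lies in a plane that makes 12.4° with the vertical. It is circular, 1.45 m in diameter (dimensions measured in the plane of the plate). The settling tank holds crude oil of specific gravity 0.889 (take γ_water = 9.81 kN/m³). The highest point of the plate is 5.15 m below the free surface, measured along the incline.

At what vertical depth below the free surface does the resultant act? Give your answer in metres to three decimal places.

h_p = 5.760 m

γ = 0.889 × 9.81 = 8.72109 kN/m³.
The plate makes 12.4° with the vertical, i.e. θ = 90° − 12.4° = 77.6° to the horizontal. Measuring y along the incline from the free-surface line, vertical depth h = y·sinθ with sinθ = 0.976672.
The centroid is at the centre, 0.725 m below the top of the plate, so y_c = 5.15 + 0.725 = 5.875 m and h_c = 5.875 × 0.976672 = 5.73795 m.
A = π(0.725)² = 1.6513 m².
Resultant F = γ·h_c·A = 8.72109 × 5.73795 × 1.6513 = 82.633 kN.
I_c = πr⁴/4 = π × 0.725⁴/4 = 0.216991 m⁴.
Centre of pressure: y_p = y_c + I_c/(y_c·A) = 5.875 + 0.216991/(5.875 × 1.6513) = 5.875 + 0.022367 = 5.89737 m along the plane.
Vertically, h_p = y_p·sinθ = 5.89737 × 0.976672 = 5.7598 m.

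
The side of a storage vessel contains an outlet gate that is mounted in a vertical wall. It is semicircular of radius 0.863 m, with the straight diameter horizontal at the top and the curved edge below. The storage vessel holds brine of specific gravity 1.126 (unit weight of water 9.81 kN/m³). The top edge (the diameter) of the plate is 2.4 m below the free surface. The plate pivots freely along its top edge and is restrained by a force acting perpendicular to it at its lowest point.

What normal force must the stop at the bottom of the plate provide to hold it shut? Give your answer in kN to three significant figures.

γ = 1.126 × 9.81 = 11.04606 kN/m³.
The centroid of a semicircle lies 4r/(3π) = 0.366269 m from the diameter, here below the top edge, so the centroid depth is h_c = 2.4 + 0.366269 = 2.76627 m.
A = πr²/2 = π × 0.863²/2 = 1.16988 m².
Resultant F = γ·h_c·A = 11.04606 × 2.76627 × 1.16988 = 35.7473 kN.
I_c = (π/8 − 8/(9π))·r⁴ = 0.109757 × 0.863⁴ = 0.0608801 m⁴.
Centre of pressure: y_p = y_c + I_c/(y_c·A) = 2.76627 + 0.0608801/(2.76627 × 1.16988) = 2.76627 + 0.0188122 = 2.78508 m along the plane.
The resultant acts 0.366269 + 0.0188122 = 0.385081 m (along the plate) below the hinge at the top edge, so the moment about the hinge is M = F × 0.385081 = 35.7473 × 0.385081 = 13.7656 kN·m.
A normal force at the bottom, 0.863 m from the hinge, must supply this moment: P = 13.7656/0.863 = 15.9509 kN.

P ≈ 16.0 kN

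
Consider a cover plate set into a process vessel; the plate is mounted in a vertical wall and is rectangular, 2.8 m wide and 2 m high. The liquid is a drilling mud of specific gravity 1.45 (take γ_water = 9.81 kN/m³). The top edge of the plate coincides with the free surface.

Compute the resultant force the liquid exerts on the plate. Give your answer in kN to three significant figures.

F ≈ 79.7 kN

γ = 1.45 × 9.81 = 14.2245 kN/m³.
The centroid lies 2/2 = 1 m below the top edge, so the centroid depth is h_c = 1 m.
A = 2.8 × 2 = 5.6 m².
Resultant F = γ·h_c·A = 14.2245 × 1 × 5.6 = 79.6572 kN.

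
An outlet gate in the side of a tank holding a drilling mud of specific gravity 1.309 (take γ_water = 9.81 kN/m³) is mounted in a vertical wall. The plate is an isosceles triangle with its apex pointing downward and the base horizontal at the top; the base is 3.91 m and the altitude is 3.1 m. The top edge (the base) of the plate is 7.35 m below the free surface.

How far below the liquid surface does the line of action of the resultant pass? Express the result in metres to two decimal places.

h_p = 8.45 m

γ = 1.309 × 9.81 = 12.84129 kN/m³.
With the apex down, the centroid sits h/3 = 3.1/3 = 1.03333 m below the base (the top edge), so the centroid depth is h_c = 7.35 + 1.03333 = 8.38333 m.
A = ½ × 3.91 × 3.1 = 6.0605 m².
Resultant F = γ·h_c·A = 12.84129 × 8.38333 × 6.0605 = 652.43 kN.
I_c = b·h³/36 = 3.91 × 3.1³/36 = 3.23563 m⁴.
Centre of pressure: y_p = y_c + I_c/(y_c·A) = 8.38333 + 3.23563/(8.38333 × 6.0605) = 8.38333 + 0.0636845 = 8.44701 m along the plane.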